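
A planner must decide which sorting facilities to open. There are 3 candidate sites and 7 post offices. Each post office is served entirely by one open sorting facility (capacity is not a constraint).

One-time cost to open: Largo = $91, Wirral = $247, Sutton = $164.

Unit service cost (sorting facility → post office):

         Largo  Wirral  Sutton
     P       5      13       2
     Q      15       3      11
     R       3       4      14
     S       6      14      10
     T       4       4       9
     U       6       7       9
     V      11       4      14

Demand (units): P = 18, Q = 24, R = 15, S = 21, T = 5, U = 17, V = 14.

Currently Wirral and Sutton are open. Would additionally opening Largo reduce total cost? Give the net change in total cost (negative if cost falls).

Current service cost with {Wirral, Sutton}: 573.
Adding Largo: each post office re-picks its cheapest; new service cost 457, saving 116.
Extra fixed cost: 91. Net change = 91 − 116 = -25.
(Totals: 984 → 959.)

Yes — net change −25 (cost falls by 25).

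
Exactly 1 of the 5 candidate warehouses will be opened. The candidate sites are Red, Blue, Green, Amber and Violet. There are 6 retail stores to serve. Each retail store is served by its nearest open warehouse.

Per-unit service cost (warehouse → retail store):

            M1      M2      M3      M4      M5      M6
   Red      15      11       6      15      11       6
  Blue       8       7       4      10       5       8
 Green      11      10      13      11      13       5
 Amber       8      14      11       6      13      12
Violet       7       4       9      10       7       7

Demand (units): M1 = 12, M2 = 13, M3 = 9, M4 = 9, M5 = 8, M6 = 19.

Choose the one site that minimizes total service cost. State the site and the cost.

With exactly 1 open, each retail store uses its cheapest among the chosen.
{Violet}: M1→Violet 7·12=84, M2→Violet 4·13=52, M3→Violet 9·9=81, M4→Violet 10·9=90, M5→Violet 7·8=56, M6→Violet 7·19=133. Service cost 496.
{Blue}: service cost 505
{Green}: service cost 677
Among all 5 size-1 choices, {Violet} is lowest.

Choose Violet only; total service cost 496.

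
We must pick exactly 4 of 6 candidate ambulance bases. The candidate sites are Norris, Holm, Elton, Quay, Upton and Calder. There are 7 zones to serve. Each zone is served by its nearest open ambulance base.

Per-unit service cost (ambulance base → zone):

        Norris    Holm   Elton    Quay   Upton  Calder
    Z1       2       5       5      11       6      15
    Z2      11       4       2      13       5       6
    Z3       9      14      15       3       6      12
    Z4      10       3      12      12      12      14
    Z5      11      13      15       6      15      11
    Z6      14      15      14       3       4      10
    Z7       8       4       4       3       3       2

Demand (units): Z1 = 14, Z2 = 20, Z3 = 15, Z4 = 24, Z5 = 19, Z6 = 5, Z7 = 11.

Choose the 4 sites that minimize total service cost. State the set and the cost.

With exactly 4 open, each zone uses its cheapest among the chosen.
{Norris, Holm, Elton, Quay}: Z1→Norris 2·14=28, Z2→Elton 2·20=40, Z3→Quay 3·15=45, Z4→Holm 3·24=72, Z5→Quay 6·19=114, Z6→Quay 3·5=15, Z7→Quay 3·11=33. Service cost 347.
{Norris, Holm, Quay, Calder}: service cost 376
{Holm, Elton, Quay, Calder}: service cost 378
Among all 15 size-4 choices, {Norris, Holm, Elton, Quay} is lowest.

Choose Norris, Holm, Elton and Quay; total service cost 347.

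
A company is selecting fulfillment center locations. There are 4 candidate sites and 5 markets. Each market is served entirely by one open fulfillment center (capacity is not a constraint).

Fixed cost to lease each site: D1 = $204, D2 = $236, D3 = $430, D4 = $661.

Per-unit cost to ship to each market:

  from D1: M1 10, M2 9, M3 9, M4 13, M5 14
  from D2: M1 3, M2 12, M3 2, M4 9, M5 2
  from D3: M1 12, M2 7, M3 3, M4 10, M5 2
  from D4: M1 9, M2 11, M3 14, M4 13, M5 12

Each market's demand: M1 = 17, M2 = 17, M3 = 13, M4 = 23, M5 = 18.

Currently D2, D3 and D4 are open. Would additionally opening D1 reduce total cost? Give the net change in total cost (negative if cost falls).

Current service cost with {D2, D3, D4}: 439.
Adding D1: each market re-picks its cheapest; new service cost 439, saving 0.
Extra fixed cost: 204. Net change = 204 − 0 = 204.
(Totals: 1766 → 1970.)

No — net change +204 (cost rises by 204).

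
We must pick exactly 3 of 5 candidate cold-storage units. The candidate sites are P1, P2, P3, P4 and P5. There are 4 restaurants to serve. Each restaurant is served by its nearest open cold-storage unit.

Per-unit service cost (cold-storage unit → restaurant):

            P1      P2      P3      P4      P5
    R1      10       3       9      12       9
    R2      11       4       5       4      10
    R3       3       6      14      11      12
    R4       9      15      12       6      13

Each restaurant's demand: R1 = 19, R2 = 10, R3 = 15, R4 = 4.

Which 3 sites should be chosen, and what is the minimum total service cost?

Choose P1, P2 and P4; total service cost 166.

With exactly 3 open, each restaurant uses its cheapest among the chosen.
{P1, P2, P4}: R1→P2 3·19=57, R2→P2 4·10=40, R3→P1 3·15=45, R4→P4 6·4=24. Service cost 166.
{P1, P2, P3}: service cost 178
{P1, P2, P5}: service cost 178
Among all 10 size-3 choices, {P1, P2, P4} is lowest.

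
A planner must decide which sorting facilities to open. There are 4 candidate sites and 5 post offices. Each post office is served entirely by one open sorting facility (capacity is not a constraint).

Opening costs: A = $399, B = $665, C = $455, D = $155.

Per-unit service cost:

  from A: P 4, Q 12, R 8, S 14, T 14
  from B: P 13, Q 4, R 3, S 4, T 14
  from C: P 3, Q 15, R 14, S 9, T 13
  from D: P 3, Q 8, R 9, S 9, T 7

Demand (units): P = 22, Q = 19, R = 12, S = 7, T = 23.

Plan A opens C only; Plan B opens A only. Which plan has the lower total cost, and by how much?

Plan A: {C}: P→C 3·22=66, Q→C 15·19=285, R→C 14·12=168, S→C 9·7=63, T→C 13·23=299. Service 881; fixed 455; total 1336.
Plan B: {A}: P→A 4·22=88, Q→A 12·19=228, R→A 8·12=96, S→A 14·7=98, T→A 14·23=322. Service 832; fixed 399; total 1231.
Difference: |1336 − 1231| = 105.

Plan B is cheaper by 105.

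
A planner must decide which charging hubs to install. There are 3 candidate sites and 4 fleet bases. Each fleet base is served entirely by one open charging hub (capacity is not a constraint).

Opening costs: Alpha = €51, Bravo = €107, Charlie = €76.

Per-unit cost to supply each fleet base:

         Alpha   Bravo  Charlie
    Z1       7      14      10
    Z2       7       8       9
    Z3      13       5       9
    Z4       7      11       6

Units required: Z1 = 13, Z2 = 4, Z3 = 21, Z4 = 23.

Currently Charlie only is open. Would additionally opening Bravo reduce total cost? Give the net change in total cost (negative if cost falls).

Current service cost with {Charlie}: 493.
Adding Bravo: each fleet base re-picks its cheapest; new service cost 405, saving 88.
Extra fixed cost: 107. Net change = 107 − 88 = 19.
(Totals: 569 → 588.)

No — net change +19 (cost rises by 19).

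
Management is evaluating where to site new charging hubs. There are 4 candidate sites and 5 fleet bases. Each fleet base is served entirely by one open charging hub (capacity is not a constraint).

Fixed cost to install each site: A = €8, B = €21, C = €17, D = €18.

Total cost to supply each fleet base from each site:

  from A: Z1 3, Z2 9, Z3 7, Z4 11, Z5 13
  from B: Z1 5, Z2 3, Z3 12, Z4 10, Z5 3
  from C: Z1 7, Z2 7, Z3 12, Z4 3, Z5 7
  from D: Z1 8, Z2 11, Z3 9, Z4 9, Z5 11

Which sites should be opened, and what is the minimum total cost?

Open A only; minimum total cost 51.

For any fixed open set, each fleet base goes to its cheapest open site; total = fixed + service.
{A}: Z1→A 3, Z2→A 9, Z3→A 7, Z4→A 11, Z5→A 13. Service 43; fixed 8; total 51.
{A, C}: service 27 + fixed 25 = 52
{C}: Z1→C 7, Z2→C 7, Z3→C 12, Z4→C 3, Z5→C 7. Service 36; fixed 17; total 53.
{A, B, C, D}: Z1→A 3, Z2→B 3, Z3→A 7, Z4→C 3, Z5→B 3. Service 19; fixed 64; total 83.
No other subset beats 51.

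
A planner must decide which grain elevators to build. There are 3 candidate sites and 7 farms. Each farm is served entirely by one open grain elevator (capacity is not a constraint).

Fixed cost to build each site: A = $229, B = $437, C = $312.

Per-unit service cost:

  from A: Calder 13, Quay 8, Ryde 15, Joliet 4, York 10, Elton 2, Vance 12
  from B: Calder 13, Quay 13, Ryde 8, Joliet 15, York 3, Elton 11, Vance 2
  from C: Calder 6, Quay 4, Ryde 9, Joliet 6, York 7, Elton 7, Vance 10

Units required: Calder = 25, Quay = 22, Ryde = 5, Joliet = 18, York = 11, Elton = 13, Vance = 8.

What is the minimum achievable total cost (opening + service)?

For any fixed open set, each farm goes to its cheapest open site; total = fixed + service.
{C}: Calder→C 6·25=150, Quay→C 4·22=88, Ryde→C 9·5=45, Joliet→C 6·18=108, York→C 7·11=77, Elton→C 7·13=91, Vance→C 10·8=80. Service 639; fixed 312; total 951.
{A, C}: service 538 + fixed 541 = 1079
{A}: service 880 + fixed 229 = 1109
{A, B, C}: service 425 + fixed 978 = 1403
(All 7 nonempty subsets were checked; C only is lowest.)

Minimum total cost: 951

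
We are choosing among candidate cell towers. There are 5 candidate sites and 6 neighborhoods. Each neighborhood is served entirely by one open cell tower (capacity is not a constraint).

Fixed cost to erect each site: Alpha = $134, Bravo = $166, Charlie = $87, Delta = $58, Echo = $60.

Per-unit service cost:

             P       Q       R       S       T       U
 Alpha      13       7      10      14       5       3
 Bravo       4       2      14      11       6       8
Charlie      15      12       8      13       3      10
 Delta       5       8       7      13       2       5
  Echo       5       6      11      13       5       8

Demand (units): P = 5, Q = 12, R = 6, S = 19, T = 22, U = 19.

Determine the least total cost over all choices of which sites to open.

Minimum total cost: 607

For any fixed open set, each neighborhood goes to its cheapest open site; total = fixed + service.
{Delta}: P→Delta 5·5=25, Q→Delta 8·12=96, R→Delta 7·6=42, S→Delta 13·19=247, T→Delta 2·22=44, U→Delta 5·19=95. Service 549; fixed 58; total 607.
{Delta, Echo}: service 525 + fixed 118 = 643
{Bravo, Delta}: service 434 + fixed 224 = 658
{Alpha, Bravo, Charlie, Delta, Echo}: service 396 + fixed 505 = 901
No other subset beats 607.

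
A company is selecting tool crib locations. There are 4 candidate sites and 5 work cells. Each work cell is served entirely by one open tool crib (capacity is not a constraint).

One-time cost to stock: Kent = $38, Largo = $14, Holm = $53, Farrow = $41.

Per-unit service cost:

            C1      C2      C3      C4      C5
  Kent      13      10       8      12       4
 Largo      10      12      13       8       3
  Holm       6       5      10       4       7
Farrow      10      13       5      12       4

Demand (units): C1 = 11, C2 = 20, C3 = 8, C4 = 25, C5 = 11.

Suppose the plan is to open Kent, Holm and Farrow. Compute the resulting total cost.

Each work cell is assigned to its cheapest site among the open ones.
{Kent, Holm, Farrow}: C1→Holm 6·11=66, C2→Holm 5·20=100, C3→Farrow 5·8=40, C4→Holm 4·25=100, C5→Kent 4·11=44. Service 350; fixed 132; total 482.

Total cost: 482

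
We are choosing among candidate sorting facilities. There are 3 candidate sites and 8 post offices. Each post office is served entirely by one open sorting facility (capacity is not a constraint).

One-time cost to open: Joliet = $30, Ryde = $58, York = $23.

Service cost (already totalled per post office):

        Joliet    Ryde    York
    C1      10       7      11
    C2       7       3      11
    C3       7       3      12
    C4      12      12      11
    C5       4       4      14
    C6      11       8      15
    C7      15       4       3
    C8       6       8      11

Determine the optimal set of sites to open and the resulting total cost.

For any fixed open set, each post office goes to its cheapest open site; total = fixed + service.
{Joliet}: C1→Joliet 10, C2→Joliet 7, C3→Joliet 7, C4→Joliet 12, C5→Joliet 4, C6→Joliet 11, C7→Joliet 15, C8→Joliet 6. Service 72; fixed 30; total 102.
{Ryde}: C1→Ryde 7, C2→Ryde 3, C3→Ryde 3, C4→Ryde 12, C5→Ryde 4, C6→Ryde 8, C7→Ryde 4, C8→Ryde 8. Service 49; fixed 58; total 107.
{York}: service 88 + fixed 23 = 111
{Joliet, Ryde, York}: C1→Ryde 7, C2→Ryde 3, C3→Ryde 3, C4→York 11, C5→Joliet 4, C6→Ryde 8, C7→York 3, C8→Joliet 6. Service 45; fixed 111; total 156.
(All 7 nonempty subsets were checked; Joliet only is lowest.)

Open Joliet only; minimum total cost 102.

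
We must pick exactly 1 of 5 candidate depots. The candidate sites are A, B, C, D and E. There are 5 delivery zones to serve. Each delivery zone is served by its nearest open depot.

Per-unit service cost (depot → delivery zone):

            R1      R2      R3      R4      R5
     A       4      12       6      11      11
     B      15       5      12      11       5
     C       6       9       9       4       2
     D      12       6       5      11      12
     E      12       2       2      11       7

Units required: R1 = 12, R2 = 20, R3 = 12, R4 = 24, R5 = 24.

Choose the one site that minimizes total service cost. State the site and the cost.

With exactly 1 open, each delivery zone uses its cheapest among the chosen.
{C}: R1→C 6·12=72, R2→C 9·20=180, R3→C 9·12=108, R4→C 4·24=96, R5→C 2·24=48. Service cost 504.
{E}: service cost 640
{B}: service cost 808
Among all 5 size-1 choices, {C} is lowest.

Choose C only; total service cost 504.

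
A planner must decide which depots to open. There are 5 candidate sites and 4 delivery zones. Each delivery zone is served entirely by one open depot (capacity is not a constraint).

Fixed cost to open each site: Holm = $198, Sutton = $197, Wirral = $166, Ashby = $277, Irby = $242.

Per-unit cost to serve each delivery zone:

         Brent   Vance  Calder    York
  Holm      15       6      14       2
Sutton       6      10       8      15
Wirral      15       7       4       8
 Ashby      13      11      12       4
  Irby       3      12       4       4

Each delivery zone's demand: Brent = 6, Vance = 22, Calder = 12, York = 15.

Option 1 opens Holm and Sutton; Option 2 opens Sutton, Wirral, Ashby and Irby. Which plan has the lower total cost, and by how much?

Option 1: {Holm, Sutton}: Brent→Sutton 6·6=36, Vance→Holm 6·22=132, Calder→Sutton 8·12=96, York→Holm 2·15=30. Service 294; fixed 395; total 689.
Option 2: {Sutton, Wirral, Ashby, Irby}: Brent→Irby 3·6=18, Vance→Wirral 7·22=154, Calder→Wirral 4·12=48, York→Ashby 4·15=60. Service 280; fixed 882; total 1162.
Difference: |689 − 1162| = 473.

Option 1 is cheaper by 473.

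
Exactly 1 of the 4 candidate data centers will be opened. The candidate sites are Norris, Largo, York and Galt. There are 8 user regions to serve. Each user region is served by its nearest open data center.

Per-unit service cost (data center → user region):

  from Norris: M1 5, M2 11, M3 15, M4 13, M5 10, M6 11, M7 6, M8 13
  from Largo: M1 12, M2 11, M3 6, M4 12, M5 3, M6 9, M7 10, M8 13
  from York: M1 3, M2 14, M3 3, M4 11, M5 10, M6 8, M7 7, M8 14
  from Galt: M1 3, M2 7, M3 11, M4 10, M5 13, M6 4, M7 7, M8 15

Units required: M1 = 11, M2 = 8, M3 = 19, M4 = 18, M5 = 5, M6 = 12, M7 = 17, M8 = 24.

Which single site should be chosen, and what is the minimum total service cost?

With exactly 1 open, each user region uses its cheapest among the chosen.
{York}: M1→York 3·11=33, M2→York 14·8=112, M3→York 3·19=57, M4→York 11·18=198, M5→York 10·5=50, M6→York 8·12=96, M7→York 7·17=119, M8→York 14·24=336. Service cost 1001.
{Galt}: service cost 1070
{Largo}: service cost 1155
Among all 4 size-1 choices, {York} is lowest.

Choose York only; total service cost 1001.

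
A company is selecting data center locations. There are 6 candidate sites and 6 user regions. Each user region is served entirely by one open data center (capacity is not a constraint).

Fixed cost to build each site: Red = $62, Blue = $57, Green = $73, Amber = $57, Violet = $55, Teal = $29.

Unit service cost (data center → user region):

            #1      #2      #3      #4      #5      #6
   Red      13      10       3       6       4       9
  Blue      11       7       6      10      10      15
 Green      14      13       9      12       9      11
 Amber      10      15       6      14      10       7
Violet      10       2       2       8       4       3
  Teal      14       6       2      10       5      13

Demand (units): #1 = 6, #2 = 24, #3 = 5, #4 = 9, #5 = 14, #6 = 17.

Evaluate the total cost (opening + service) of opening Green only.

Each user region is assigned to its cheapest site among the open ones.
{Green}: #1→Green 14·6=84, #2→Green 13·24=312, #3→Green 9·5=45, #4→Green 12·9=108, #5→Green 9·14=126, #6→Green 11·17=187. Service 862; fixed 73; total 935.

Total cost: 935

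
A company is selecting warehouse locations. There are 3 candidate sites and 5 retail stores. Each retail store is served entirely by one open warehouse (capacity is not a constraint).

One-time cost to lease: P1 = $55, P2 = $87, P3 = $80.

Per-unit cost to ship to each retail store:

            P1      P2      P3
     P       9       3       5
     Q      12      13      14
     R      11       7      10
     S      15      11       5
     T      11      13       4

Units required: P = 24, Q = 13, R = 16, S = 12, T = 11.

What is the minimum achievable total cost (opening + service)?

Minimum total cost: 624

For any fixed open set, each retail store goes to its cheapest open site; total = fixed + service.
{P2, P3}: P→P2 3·24=72, Q→P2 13·13=169, R→P2 7·16=112, S→P3 5·12=60, T→P3 4·11=44. Service 457; fixed 167; total 624.
{P3}: P→P3 5·24=120, Q→P3 14·13=182, R→P3 10·16=160, S→P3 5·12=60, T→P3 4·11=44. Service 566; fixed 80; total 646.
{P1, P2, P3}: P→P2 3·24=72, Q→P1 12·13=156, R→P2 7·16=112, S→P3 5·12=60, T→P3 4·11=44. Service 444; fixed 222; total 666.
{P1}: service 849 + fixed 55 = 904
No other subset beats 624.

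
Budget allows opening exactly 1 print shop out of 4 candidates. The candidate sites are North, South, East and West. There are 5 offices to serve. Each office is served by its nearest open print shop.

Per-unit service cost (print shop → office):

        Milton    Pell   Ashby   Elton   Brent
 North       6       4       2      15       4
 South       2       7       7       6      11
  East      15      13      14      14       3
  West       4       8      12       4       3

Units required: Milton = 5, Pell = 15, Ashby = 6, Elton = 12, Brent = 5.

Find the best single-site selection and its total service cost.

With exactly 1 open, each office uses its cheapest among the chosen.
{West}: Milton→West 4·5=20, Pell→West 8·15=120, Ashby→West 12·6=72, Elton→West 4·12=48, Brent→West 3·5=15. Service cost 275.
{South}: service cost 284
{North}: service cost 302
Among all 4 size-1 choices, {West} is lowest.

Choose West only; total service cost 275.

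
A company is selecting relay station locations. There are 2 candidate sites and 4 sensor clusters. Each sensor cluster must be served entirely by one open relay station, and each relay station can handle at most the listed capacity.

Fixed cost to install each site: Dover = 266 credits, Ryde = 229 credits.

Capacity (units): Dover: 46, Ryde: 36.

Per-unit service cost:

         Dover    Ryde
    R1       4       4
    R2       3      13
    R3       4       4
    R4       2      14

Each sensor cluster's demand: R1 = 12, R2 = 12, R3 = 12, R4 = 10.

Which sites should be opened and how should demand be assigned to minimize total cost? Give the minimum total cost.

Open {Dover}: R1→Dover 4·12=48, R2→Dover 3·12=36, R3→Dover 4·12=48, R4→Dover 2·10=20.
Loads: Dover carries 46/46. Service 152; fixed 266; total 418.
Next best feasible plan costs 647.

Minimum total cost: 418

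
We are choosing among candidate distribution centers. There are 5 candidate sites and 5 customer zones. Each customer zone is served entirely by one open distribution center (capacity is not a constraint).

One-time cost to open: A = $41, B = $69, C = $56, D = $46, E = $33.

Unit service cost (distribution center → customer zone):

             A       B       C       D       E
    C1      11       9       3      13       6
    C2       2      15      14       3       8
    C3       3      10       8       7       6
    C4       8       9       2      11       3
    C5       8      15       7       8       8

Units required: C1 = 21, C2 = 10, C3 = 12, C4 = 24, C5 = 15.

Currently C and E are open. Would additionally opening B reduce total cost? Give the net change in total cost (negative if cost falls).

Current service cost with {C, E}: 368.
Adding B: each customer zone re-picks its cheapest; new service cost 368, saving 0.
Extra fixed cost: 69. Net change = 69 − 0 = 69.
(Totals: 457 → 526.)

No — net change +69 (cost rises by 69).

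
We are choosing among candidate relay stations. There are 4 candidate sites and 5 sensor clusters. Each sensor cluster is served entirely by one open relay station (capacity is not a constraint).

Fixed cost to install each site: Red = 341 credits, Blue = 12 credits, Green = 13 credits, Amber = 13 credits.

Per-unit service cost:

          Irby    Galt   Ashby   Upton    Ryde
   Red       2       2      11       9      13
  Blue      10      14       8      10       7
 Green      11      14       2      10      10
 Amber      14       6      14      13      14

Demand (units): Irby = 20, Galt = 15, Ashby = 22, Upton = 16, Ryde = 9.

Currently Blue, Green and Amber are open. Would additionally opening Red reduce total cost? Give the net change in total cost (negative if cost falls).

No — net change +105 (cost rises by 105).

Current service cost with {Blue, Green, Amber}: 557.
Adding Red: each sensor cluster re-picks its cheapest; new service cost 321, saving 236.
Extra fixed cost: 341. Net change = 341 − 236 = 105.
(Totals: 595 → 700.)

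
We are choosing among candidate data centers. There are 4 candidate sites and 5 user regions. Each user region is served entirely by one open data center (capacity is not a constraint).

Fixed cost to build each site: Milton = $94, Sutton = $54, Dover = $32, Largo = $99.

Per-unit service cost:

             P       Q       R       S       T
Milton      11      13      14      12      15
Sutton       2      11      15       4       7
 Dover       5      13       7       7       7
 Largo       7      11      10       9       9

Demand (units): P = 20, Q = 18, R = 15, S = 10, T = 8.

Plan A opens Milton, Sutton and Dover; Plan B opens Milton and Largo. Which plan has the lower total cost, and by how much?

Plan A: {Milton, Sutton, Dover}: P→Sutton 2·20=40, Q→Sutton 11·18=198, R→Dover 7·15=105, S→Sutton 4·10=40, T→Sutton 7·8=56. Service 439; fixed 180; total 619.
Plan B: {Milton, Largo}: P→Largo 7·20=140, Q→Largo 11·18=198, R→Largo 10·15=150, S→Largo 9·10=90, T→Largo 9·8=72. Service 650; fixed 193; total 843.
Difference: |619 − 843| = 224.

Plan A is cheaper by 224.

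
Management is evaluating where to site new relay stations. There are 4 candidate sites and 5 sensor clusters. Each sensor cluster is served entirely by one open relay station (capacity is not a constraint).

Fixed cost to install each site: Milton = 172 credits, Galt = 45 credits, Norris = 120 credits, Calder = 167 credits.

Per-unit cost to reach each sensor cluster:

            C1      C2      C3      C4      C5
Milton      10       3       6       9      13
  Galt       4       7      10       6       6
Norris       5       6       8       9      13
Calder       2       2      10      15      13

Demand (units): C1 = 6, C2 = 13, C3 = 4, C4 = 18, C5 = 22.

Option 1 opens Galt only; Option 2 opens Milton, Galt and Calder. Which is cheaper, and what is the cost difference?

Option 1 is cheaper by 246.

Option 1: {Galt}: C1→Galt 4·6=24, C2→Galt 7·13=91, C3→Galt 10·4=40, C4→Galt 6·18=108, C5→Galt 6·22=132. Service 395; fixed 45; total 440.
Option 2: {Milton, Galt, Calder}: C1→Calder 2·6=12, C2→Calder 2·13=26, C3→Milton 6·4=24, C4→Galt 6·18=108, C5→Galt 6·22=132. Service 302; fixed 384; total 686.
Difference: |440 − 686| = 246.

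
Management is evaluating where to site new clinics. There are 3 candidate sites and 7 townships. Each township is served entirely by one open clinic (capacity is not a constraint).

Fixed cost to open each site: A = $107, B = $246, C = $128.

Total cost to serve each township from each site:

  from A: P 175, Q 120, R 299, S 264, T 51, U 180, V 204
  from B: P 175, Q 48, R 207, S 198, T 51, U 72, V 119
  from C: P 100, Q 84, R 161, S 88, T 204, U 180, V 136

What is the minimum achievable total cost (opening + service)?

Minimum total cost: 1013

For any fixed open set, each township goes to its cheapest open site; total = fixed + service.
{B, C}: P→C 100, Q→B 48, R→C 161, S→C 88, T→B 51, U→B 72, V→B 119. Service 639; fixed 374; total 1013.
{A, C}: service 800 + fixed 235 = 1035
{C}: P→C 100, Q→C 84, R→C 161, S→C 88, T→C 204, U→C 180, V→C 136. Service 953; fixed 128; total 1081.
{A, B, C}: P→C 100, Q→B 48, R→C 161, S→C 88, T→A 51, U→B 72, V→B 119. Service 639; fixed 481; total 1120.
No other subset beats 1013.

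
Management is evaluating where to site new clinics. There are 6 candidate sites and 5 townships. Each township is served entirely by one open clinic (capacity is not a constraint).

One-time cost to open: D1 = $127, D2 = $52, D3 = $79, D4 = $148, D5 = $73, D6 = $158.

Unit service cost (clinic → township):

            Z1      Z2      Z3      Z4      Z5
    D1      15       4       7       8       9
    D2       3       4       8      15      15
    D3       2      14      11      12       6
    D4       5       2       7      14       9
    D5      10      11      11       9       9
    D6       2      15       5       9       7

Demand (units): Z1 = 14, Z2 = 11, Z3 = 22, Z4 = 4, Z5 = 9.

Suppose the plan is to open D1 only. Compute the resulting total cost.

Total cost: 648

Each township is assigned to its cheapest site among the open ones.
{D1}: Z1→D1 15·14=210, Z2→D1 4·11=44, Z3→D1 7·22=154, Z4→D1 8·4=32, Z5→D1 9·9=81. Service 521; fixed 127; total 648.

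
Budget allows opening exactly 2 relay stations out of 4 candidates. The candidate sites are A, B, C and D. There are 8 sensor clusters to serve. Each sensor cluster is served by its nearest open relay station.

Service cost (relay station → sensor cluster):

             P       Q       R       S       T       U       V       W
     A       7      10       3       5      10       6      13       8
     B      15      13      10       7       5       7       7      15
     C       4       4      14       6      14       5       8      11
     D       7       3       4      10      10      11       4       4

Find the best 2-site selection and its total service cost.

With exactly 2 open, each sensor cluster uses its cheapest among the chosen.
{C, D}: P→C 4, Q→D 3, R→D 4, S→C 6, T→D 10, U→C 5, V→D 4, W→D 4. Service cost 40.
{B, D}: service cost 41
{A, D}: service cost 42
Among all 6 size-2 choices, {C, D} is lowest.

Choose C and D; total service cost 40.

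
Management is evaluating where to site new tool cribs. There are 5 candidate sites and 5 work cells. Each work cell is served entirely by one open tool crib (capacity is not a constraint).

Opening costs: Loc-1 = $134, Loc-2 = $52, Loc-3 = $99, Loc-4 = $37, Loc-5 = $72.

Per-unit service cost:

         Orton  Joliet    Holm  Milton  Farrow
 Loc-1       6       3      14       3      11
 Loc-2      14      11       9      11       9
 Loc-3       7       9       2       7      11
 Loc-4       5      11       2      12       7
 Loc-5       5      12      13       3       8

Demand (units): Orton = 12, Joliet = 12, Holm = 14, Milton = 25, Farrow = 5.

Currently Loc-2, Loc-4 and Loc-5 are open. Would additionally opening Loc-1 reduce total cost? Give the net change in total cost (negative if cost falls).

Current service cost with {Loc-2, Loc-4, Loc-5}: 330.
Adding Loc-1: each work cell re-picks its cheapest; new service cost 234, saving 96.
Extra fixed cost: 134. Net change = 134 − 96 = 38.
(Totals: 491 → 529.)

No — net change +38 (cost rises by 38).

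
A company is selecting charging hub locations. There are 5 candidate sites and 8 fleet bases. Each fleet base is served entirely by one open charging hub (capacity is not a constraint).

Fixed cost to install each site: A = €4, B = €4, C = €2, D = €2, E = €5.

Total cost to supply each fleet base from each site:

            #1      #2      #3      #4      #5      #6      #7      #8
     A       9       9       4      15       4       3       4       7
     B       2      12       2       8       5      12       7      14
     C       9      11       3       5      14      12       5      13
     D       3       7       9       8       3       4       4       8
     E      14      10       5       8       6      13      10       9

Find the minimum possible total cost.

Minimum total cost: 41

For any fixed open set, each fleet base goes to its cheapest open site; total = fixed + service.
{C, D}: #1→D 3, #2→D 7, #3→C 3, #4→C 5, #5→D 3, #6→D 4, #7→D 4, #8→D 8. Service 37; fixed 4; total 41.
{A, C, D}: #1→D 3, #2→D 7, #3→C 3, #4→C 5, #5→D 3, #6→A 3, #7→A 4, #8→A 7. Service 35; fixed 8; total 43.
{B, C, D}: service 35 + fixed 8 = 43
{A, B, C, D, E}: #1→B 2, #2→D 7, #3→B 2, #4→C 5, #5→D 3, #6→A 3, #7→A 4, #8→A 7. Service 33; fixed 17; total 50.
No other subset beats 41.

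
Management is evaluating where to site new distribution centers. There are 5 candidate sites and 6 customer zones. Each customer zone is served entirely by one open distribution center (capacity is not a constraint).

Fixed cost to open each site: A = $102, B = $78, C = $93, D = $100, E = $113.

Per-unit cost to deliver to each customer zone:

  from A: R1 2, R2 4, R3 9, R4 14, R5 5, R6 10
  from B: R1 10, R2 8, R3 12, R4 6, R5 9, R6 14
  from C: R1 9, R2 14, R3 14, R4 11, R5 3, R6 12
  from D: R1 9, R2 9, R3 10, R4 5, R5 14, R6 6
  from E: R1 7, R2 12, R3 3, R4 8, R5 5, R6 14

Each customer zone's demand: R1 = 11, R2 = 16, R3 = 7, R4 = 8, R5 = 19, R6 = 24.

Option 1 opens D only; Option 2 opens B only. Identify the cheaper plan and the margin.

Option 1 is cheaper by 92.

Option 1: {D}: R1→D 9·11=99, R2→D 9·16=144, R3→D 10·7=70, R4→D 5·8=40, R5→D 14·19=266, R6→D 6·24=144. Service 763; fixed 100; total 863.
Option 2: {B}: R1→B 10·11=110, R2→B 8·16=128, R3→B 12·7=84, R4→B 6·8=48, R5→B 9·19=171, R6→B 14·24=336. Service 877; fixed 78; total 955.
Difference: |863 − 955| = 92.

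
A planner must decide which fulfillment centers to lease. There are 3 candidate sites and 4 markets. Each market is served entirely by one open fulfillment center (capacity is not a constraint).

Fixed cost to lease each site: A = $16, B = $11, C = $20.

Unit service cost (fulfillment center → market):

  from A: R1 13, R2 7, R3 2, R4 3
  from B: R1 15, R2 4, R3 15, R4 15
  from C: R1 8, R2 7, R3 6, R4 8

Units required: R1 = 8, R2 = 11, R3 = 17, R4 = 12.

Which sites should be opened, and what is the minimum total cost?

Open A, B and C; minimum total cost 225.

For any fixed open set, each market goes to its cheapest open site; total = fixed + service.
{A, B, C}: R1→C 8·8=64, R2→B 4·11=44, R3→A 2·17=34, R4→A 3·12=36. Service 178; fixed 47; total 225.
{A, B}: service 218 + fixed 27 = 245
{A, C}: service 211 + fixed 36 = 247
{B}: service 599 + fixed 11 = 610
(All 7 nonempty subsets were checked; A, B and C is lowest.)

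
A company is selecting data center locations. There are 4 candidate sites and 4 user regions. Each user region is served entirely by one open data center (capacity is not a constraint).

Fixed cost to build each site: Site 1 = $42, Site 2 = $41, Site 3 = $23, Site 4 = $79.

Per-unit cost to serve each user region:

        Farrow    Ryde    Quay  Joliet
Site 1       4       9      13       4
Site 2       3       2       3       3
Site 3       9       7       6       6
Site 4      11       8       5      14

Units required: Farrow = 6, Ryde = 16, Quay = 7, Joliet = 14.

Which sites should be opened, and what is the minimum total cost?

Open Site 2 only; minimum total cost 154.

For any fixed open set, each user region goes to its cheapest open site; total = fixed + service.
{Site 2}: Farrow→Site 2 3·6=18, Ryde→Site 2 2·16=32, Quay→Site 2 3·7=21, Joliet→Site 2 3·14=42. Service 113; fixed 41; total 154.
{Site 2, Site 3}: service 113 + fixed 64 = 177
{Site 1, Site 2}: service 113 + fixed 83 = 196
{Site 1, Site 2, Site 3, Site 4}: service 113 + fixed 185 = 298
No other subset beats 154.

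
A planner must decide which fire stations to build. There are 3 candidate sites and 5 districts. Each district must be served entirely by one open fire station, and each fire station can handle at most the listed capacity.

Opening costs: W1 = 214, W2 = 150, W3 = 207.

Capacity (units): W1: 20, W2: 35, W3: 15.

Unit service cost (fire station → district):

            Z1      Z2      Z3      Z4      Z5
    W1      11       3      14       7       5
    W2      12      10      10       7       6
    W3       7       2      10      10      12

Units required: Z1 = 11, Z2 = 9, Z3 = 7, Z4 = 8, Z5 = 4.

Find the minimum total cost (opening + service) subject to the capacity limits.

Minimum total cost: 657

Open {W2, W3}: Z1→W2 12·11=132, Z2→W3 2·9=18, Z3→W2 10·7=70, Z4→W2 7·8=56, Z5→W2 6·4=24.
Loads: W2 carries 30/35, W3 carries 9/15. Service 300; fixed 357; total 657.
Next best feasible plan costs 662.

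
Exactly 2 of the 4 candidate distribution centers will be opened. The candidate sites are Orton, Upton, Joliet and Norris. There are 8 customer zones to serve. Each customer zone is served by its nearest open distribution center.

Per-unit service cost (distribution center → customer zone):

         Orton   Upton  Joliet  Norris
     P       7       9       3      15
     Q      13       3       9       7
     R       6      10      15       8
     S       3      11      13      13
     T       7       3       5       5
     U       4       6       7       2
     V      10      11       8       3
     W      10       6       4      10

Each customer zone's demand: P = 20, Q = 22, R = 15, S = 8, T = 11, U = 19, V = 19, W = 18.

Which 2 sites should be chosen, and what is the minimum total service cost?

With exactly 2 open, each customer zone uses its cheapest among the chosen.
{Joliet, Norris}: P→Joliet 3·20=60, Q→Norris 7·22=154, R→Norris 8·15=120, S→Joliet 13·8=104, T→Joliet 5·11=55, U→Norris 2·19=38, V→Norris 3·19=57, W→Joliet 4·18=72. Service cost 660.
{Upton, Norris}: service cost 690
{Orton, Upton}: service cost 727
Among all 6 size-2 choices, {Joliet, Norris} is lowest.

Choose Joliet and Norris; total service cost 660.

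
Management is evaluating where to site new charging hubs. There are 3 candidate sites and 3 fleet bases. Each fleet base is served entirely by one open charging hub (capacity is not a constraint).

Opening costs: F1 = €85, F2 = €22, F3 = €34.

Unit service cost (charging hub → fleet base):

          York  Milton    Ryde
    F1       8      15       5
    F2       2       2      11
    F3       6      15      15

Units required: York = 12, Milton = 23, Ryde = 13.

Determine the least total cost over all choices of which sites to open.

Minimum total cost: 235

For any fixed open set, each fleet base goes to its cheapest open site; total = fixed + service.
{F2}: York→F2 2·12=24, Milton→F2 2·23=46, Ryde→F2 11·13=143. Service 213; fixed 22; total 235.
{F1, F2}: service 135 + fixed 107 = 242
{F2, F3}: service 213 + fixed 56 = 269
{F1, F2, F3}: York→F2 2·12=24, Milton→F2 2·23=46, Ryde→F1 5·13=65. Service 135; fixed 141; total 276.
No other subset beats 235.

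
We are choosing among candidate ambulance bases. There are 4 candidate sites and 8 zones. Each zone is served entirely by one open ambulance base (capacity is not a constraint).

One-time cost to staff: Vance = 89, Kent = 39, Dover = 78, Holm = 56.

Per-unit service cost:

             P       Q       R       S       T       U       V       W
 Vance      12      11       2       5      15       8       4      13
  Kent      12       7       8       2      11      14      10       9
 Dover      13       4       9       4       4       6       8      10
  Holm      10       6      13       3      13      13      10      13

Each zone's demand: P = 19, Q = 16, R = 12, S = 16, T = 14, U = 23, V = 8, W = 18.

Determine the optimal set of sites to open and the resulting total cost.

For any fixed open set, each zone goes to its cheapest open site; total = fixed + service.
{Vance, Kent, Dover}: P→Vance 12·19=228, Q→Dover 4·16=64, R→Vance 2·12=24, S→Kent 2·16=32, T→Dover 4·14=56, U→Dover 6·23=138, V→Vance 4·8=32, W→Kent 9·18=162. Service 736; fixed 206; total 942.
{Vance, Dover}: P→Vance 12·19=228, Q→Dover 4·16=64, R→Vance 2·12=24, S→Dover 4·16=64, T→Dover 4·14=56, U→Dover 6·23=138, V→Vance 4·8=32, W→Dover 10·18=180. Service 786; fixed 167; total 953.
{Vance, Dover, Holm}: service 732 + fixed 223 = 955
{Vance, Kent, Dover, Holm}: service 698 + fixed 262 = 960
No other subset beats 942.

Open Vance, Kent and Dover; minimum total cost 942.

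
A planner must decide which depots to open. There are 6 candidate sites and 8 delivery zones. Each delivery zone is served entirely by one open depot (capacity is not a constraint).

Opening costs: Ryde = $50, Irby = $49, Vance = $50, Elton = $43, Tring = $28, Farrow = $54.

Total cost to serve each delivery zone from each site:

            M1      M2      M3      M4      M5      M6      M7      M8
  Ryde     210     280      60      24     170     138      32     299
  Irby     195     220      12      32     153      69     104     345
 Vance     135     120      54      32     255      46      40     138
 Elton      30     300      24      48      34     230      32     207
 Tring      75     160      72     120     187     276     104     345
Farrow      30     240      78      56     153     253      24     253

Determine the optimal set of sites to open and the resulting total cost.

For any fixed open set, each delivery zone goes to its cheapest open site; total = fixed + service.
{Vance, Elton}: M1→Elton 30, M2→Vance 120, M3→Elton 24, M4→Vance 32, M5→Elton 34, M6→Vance 46, M7→Elton 32, M8→Vance 138. Service 456; fixed 93; total 549.
{Vance, Elton, Tring}: M1→Elton 30, M2→Vance 120, M3→Elton 24, M4→Vance 32, M5→Elton 34, M6→Vance 46, M7→Elton 32, M8→Vance 138. Service 456; fixed 121; total 577.
{Irby, Vance, Elton}: service 444 + fixed 142 = 586
{Ryde, Irby, Vance, Elton, Tring, Farrow}: service 428 + fixed 274 = 702
No other subset beats 549.

Open Vance and Elton; minimum total cost 549.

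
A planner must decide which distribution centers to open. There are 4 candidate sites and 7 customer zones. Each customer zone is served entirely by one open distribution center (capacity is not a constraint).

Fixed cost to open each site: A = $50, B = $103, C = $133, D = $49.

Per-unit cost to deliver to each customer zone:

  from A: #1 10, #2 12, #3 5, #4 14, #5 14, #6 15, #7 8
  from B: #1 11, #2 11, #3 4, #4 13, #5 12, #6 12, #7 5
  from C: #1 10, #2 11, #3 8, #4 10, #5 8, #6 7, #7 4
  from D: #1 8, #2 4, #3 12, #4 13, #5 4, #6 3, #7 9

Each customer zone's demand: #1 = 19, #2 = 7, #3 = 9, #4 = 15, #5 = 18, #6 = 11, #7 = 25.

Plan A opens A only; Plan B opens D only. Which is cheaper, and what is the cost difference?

Plan A: {A}: #1→A 10·19=190, #2→A 12·7=84, #3→A 5·9=45, #4→A 14·15=210, #5→A 14·18=252, #6→A 15·11=165, #7→A 8·25=200. Service 1146; fixed 50; total 1196.
Plan B: {D}: #1→D 8·19=152, #2→D 4·7=28, #3→D 12·9=108, #4→D 13·15=195, #5→D 4·18=72, #6→D 3·11=33, #7→D 9·25=225. Service 813; fixed 49; total 862.
Difference: |1196 − 862| = 334.

Plan B is cheaper by 334.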